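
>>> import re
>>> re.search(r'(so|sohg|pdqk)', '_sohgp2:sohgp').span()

Alternation isn't longest-match — the leftmost alternative that fits at this position is chosen.
`re.search` tries every starting position until one works.
The match spans [1:3] → 'so'.
Captured: group 1 = 'so'.

(1, 3)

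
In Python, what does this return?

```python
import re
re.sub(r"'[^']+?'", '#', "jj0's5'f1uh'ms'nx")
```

Every occurrence is swapped for '#'.

'jj0#f1uh#nx'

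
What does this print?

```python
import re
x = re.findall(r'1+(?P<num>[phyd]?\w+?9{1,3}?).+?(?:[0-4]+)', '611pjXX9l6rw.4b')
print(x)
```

Pattern: one or more of a literal '1'; then optionally one of [phyd], then one or more of a word character (lazy), then 1 to 3 of the literal '9' (lazy) (captured as 'num'); then one or more of any character (lazy); then one or more of a character in [0-4] (non-capturing group).
Walking the string: at [1:14] match '11pjXX9l6rw.4', group 1 = 'pjXX9'.
With a single group, `findall` returns only what that group captured — 1 item.

['pjXX9']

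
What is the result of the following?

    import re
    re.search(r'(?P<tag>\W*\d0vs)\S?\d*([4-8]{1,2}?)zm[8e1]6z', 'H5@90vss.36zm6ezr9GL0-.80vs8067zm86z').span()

The match spans [21:36] → '-.80vs8067zm86z'.

(21, 36)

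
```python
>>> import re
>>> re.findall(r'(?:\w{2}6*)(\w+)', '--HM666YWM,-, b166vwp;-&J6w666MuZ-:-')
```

['YWM', 'vwp', 'w666MuZ']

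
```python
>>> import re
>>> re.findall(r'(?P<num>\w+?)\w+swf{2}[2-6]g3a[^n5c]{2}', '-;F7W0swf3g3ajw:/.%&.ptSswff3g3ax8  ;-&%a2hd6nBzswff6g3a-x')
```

A non-greedy quantifier consumes as few characters as it can — just enough that the remainder of the pattern still matches from where it stops; whatever follows it matches normally.
Because there's exactly one group, `findall` drops the full match and keeps group 1 from each hit.

['p', 'a']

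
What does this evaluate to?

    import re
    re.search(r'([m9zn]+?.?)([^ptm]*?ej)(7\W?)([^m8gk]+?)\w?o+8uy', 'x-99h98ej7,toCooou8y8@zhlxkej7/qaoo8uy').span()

(22, 38)

This matches one or more of one of [m9zn] (lazy), then optionally any character (captured); then zero or more of any character except [ptm] (lazy), then the literal 'ej' (captured); then a literal '7', then optionally a non-word character (captured); then one or more of any character except [m8gk] (lazy) (captured); then optionally a word character, then one or more of the literal 'o', then the literal '8uy'.
The match spans [22:38] → 'zhlxkej7/qaoo8uy'.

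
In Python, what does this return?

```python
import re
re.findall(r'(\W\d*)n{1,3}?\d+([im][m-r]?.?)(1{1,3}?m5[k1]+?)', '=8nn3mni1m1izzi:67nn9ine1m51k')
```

[(':67', 'ine', '1m51')]

With 3 capturing groups, `findall` returns a 3-tuple per match.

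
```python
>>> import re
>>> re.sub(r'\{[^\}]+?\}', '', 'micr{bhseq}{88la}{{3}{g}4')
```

Each match is replaced by ''.

'micr4'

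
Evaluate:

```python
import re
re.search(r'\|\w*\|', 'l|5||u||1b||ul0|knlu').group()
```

'|5|'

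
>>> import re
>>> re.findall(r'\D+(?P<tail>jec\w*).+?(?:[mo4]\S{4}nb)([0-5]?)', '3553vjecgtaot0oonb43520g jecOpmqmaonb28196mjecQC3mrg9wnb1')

[('jecgtaot0oonb43520g', '2'), ('jecQC', '1')]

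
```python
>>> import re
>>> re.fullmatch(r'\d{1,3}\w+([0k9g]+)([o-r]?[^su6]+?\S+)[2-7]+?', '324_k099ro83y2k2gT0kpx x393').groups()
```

('k', 'px x39')

This matches 1 to 3 of a digit, then one or more of a word character; then one or more of one of [0k9g] (captured); then optionally a character in [o-r], then one or more of any character except [su6] (lazy), then one or more of a non-whitespace character (captured); then one or more of a character in [2-7] (lazy).
`fullmatch` succeeds only if the pattern covers the string from start to end.
The match spans [0:27] → '324_k099ro83y2k2gT0kpx x393'.
Captured: group 1 = 'k', group 2 = 'px x39'.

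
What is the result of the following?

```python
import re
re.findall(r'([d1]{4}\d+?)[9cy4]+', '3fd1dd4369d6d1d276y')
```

['d1dd436']

Pattern: exactly 4 of one of [d1], then one or more of a digit (lazy) (captured); then one or more of one of [9cy4].
Matches: at [2:10] match 'd1dd4369', group 1 = 'd1dd436'.
Because there's exactly one group, `findall` drops the full match and keeps group 1 from the one hit.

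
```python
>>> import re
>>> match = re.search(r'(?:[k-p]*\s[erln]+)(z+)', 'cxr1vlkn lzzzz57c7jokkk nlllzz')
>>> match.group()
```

'lkn lzzzz'

The pattern matches zero or more of a character in [k-p], then whitespace, then one or more of one of [erln] (non-capturing group); then one or more of a literal 'z' (captured).
Unlike `match`, `search` isn't anchored — it looks for the pattern anywhere in the string.
The match spans [5:14] → 'lkn lzzzz'.
Captured: group 1 = 'zzzz'.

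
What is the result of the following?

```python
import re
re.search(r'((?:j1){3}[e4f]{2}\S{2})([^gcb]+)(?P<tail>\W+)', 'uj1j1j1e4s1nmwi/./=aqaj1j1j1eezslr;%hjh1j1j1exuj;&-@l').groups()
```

('j1j1j1e4s1', 'nmwi/./=aqaj1j1j1eezslr;%hjh1j1j1exuj;&-', '@')

The match spans [1:52] → 'j1j1j1e4s1nmwi/./=aqaj1j1j1eezslr;%hjh1j1j1exuj;&-@'.
Captured: group 1 = 'j1j1j1e4s1', group 2 = 'nmwi/./=aqaj1j1j1eezslr;%hjh1j1j1exuj;&-', group 3 = '@'.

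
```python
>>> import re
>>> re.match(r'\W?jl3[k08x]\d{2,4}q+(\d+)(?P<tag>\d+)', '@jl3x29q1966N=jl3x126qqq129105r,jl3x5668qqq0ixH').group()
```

`re.match` won't scan ahead — the pattern has to work from the very first character.
The match spans [0:12] → '@jl3x29q1966'.

'@jl3x29q1966'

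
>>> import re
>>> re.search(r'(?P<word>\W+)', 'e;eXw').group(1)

The match spans [1:2] → ';'.
Captured: group 1 = ';'.

';'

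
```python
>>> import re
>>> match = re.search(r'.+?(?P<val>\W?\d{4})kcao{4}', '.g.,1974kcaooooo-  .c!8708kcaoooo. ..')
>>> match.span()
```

(0, 15)

This matches one or more of any character (lazy); then optionally a non-word character, then exactly 4 of a digit (captured as 'val'); then the literal 'kca', then exactly 4 of the literal 'o'.
A non-greedy quantifier consumes as few characters as it can — just enough that the remainder of the pattern still matches from where it stops; whatever follows it matches normally.
`re.search` scans for the first position where the pattern succeeds.
The match spans [0:15] → '.g.,1974kcaoooo'.
Captured: group 1 = ',1974'.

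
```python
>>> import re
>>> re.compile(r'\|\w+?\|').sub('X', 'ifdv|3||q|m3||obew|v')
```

'ifdvXXm3|Xv'

Matches: at [4:7] → '|3|'; at [7:10] → '|q|'; at [13:19] → '|obew|'.
Each match is replaced by 'X'.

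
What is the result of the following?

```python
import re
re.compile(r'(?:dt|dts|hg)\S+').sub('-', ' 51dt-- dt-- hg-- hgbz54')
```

Matches: at [3:7] → 'dt--'; at [8:12] → 'dt--'; at [13:17] → 'hg--'; at [18:24] → 'hgbz54'.
Each match is replaced by '-'.

' 51- - - -'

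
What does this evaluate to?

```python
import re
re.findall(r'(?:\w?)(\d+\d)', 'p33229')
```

['33229']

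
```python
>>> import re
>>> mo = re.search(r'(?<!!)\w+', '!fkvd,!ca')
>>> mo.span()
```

`(?!…)`/`(?<!…)` only lets a position through if the neighbouring text does NOT match; no characters are consumed.
`re.search` tries every starting position until one works.
The match spans [2:5] → 'kvd'.

(2, 5)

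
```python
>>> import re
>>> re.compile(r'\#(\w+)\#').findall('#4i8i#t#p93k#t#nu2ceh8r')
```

['4i8i', 'p93k']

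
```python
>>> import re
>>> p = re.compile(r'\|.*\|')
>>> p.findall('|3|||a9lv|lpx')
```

With no groups in the pattern, `findall` gives back each whole match — 1 here.

['|3|||a9lv|']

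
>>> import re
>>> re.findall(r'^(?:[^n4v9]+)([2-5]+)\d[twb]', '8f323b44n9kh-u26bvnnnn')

['2']

The pattern matches anchored at the start of the string; then one or more of any character except [n4v9] (non-capturing group); then one or more of a character in [2-5] (captured); then a digit, then one of [twb].
Scanning left to right: at [0:6] match '8f323b', group 1 = '2'.
`findall` collects group 1 from the one match (1 total).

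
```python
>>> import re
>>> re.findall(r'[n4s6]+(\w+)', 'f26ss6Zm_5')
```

['Zm_5']

`findall` collects group 1 from the one match (1 total).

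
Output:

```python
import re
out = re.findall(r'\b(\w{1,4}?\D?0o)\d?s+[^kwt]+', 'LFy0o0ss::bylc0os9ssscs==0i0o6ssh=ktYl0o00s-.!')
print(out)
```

['LFy0o']

Pattern: a word boundary (`\b`, zero-width); then 1 to 4 of a word character (lazy), then optionally a non-digit, then the literal '0o' (captured); then optionally a digit, then one or more of the literal 's'; then one or more of any character except [kwt].
Because there's exactly one group, `findall` drops the full match and keeps group 1 from the one hit.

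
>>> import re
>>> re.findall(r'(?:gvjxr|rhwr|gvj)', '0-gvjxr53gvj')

['gvjxr', 'gvj']

Branches in `(...|...)` are attempted left-to-right; the first branch that allows the whole pattern to succeed is taken.
Walking the string: at [2:7] → 'gvjxr'; at [9:12] → 'gvj'.
`findall` yields the raw match text (2 of them) because the pattern has no groups.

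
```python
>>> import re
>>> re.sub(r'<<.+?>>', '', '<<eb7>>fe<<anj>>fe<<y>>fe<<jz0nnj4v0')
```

Matches: at [0:7] → '<<eb7>>'; at [9:16] → '<<anj>>'; at [18:23] → '<<y>>'.
Every occurrence is swapped for ''.

'fefefe<<jz0nnj4v0'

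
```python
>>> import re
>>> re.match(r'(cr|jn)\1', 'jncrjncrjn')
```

`re.match` won't scan ahead — the pattern has to work from the very first character.
Here the string doesn't start with a match, so the call returns None.

None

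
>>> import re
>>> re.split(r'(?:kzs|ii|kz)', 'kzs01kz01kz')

['', '01', '01', '']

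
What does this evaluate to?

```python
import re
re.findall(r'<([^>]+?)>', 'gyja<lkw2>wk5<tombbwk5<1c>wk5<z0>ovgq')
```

['lkw2', 'tombbwk5<1c', 'z0']

Walking the string: at [4:10] match '<lkw2>', group 1 = 'lkw2'; at [13:26] match '<tombbwk5<1c>', group 1 = 'tombbwk5<1c'; at [29:33] match '<z0>', group 1 = 'z0'.
With a single group, `findall` returns only what that group captured — 3 items.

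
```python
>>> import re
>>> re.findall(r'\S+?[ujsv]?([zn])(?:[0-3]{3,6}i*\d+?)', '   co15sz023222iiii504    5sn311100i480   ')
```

['z', 'n']

The pattern matches one or more of a non-whitespace character (lazy), then optionally one of [ujsv]; then one of [zn] (captured); then 3 to 6 of a character in [0-3], then zero or more of the literal 'i', then one or more of a digit (lazy) (non-capturing group).
With a single group, `findall` returns only what that group captured — 2 items.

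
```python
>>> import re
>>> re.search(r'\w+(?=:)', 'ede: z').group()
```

'ede'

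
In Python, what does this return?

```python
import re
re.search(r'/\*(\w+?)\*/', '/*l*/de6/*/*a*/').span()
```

(0, 5)

The match spans [0:5] → '/*l*/'.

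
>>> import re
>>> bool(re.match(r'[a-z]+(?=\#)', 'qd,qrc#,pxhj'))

`match` is anchored at position 0; if the pattern doesn't fit there, it returns None.
Here the string doesn't start with a match, so the call returns None, and `bool(None)` is False.

False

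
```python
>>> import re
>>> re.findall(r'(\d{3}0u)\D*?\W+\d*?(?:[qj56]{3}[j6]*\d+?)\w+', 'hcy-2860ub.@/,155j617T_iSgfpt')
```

['2860u']

The pattern matches exactly 3 of a digit, then the literal '0u' (captured); then zero or more of a non-digit (lazy), then one or more of a non-word character, then zero or more of a digit (lazy); then exactly 3 of one of [qj56], then zero or more of one of [j6], then one or more of a digit (lazy) (non-capturing group); then one or more of a word character.
Matches: at [4:29] match '2860ub.@/,155j617T_iSgfpt', group 1 = '2860u'.
Because there's exactly one group, `findall` drops the full match and keeps group 1 from the one hit.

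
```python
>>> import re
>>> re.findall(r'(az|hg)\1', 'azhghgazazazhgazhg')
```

['hg', 'az']

`\1` has to match the exact text group 1 already captured.
Walking the string: at [2:6] match 'hghg', group 1 = 'hg'; at [6:10] match 'azaz', group 1 = 'az'.
`findall` collects group 1 from each match (2 total).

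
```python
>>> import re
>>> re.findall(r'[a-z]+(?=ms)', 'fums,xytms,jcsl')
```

['fu', 'xyt']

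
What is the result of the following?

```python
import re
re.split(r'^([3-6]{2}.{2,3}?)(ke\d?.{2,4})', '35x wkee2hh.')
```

['', '35x w', 'kee2hh', '.']

The group in the pattern means `split` returns the separators' captures alongside the pieces.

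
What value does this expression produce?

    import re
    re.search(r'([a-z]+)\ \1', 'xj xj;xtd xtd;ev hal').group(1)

'xj'

The match spans [0:5] → 'xj xj'.
Captured: group 1 = 'xj'.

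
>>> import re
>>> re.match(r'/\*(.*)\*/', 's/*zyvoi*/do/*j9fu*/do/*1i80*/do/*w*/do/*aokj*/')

`re.match` won't scan ahead — the pattern has to work from the very first character.
Here the string doesn't start with a match, so the call returns None.

None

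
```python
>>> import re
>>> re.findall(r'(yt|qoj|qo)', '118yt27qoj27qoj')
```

`|` is ordered: at each position the engine commits to the first alternative that works.
With a single group, `findall` returns only what that group captured — 3 items.

['yt', 'qoj', 'qoj']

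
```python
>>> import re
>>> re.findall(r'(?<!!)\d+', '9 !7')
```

['9']

Because the assertion is negative and zero-width, positions next to the forbidden text are skipped.
Walking the string: at [0:1] → '9'.
With no groups in the pattern, `findall` gives back each whole match — 1 here.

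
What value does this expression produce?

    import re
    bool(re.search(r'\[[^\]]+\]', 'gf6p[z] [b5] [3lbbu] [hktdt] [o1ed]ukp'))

`re.search` tries every starting position until one works.
The match spans [4:7] → '[z]'.

True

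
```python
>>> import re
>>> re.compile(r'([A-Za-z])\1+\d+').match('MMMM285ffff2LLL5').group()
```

'MMMM285'

`re.match` only tries the pattern at the start of the string.
The match spans [0:7] → 'MMMM285'.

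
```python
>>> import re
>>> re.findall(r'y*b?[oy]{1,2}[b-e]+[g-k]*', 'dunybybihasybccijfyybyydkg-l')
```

Pattern: zero or more of the literal 'y', then optionally the literal 'b'; then 1 to 2 of one of [oy], then one or more of a character in [b-e], then zero or more of a character in [g-k].
Walking the string: at [3:9] → 'ybybih'; at [11:17] → 'ybccij'; at [18:26] → 'yybyydkg'.
No capturing groups, so `findall` returns the 3 full match strings.

['ybybih', 'ybccij', 'yybyydkg']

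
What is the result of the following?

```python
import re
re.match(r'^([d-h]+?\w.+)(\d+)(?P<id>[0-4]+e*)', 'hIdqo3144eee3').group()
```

`match` is anchored at position 0; if the pattern doesn't fit there, it returns None.
The match spans [0:12] → 'hIdqo3144eee'.

'hIdqo3144eee'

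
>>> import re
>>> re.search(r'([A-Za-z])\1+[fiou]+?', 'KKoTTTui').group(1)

The match spans [0:3] → 'KKo'.
Captured: group 1 = 'K'.

'K'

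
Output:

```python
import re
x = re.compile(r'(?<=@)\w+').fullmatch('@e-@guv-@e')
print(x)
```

The positive lookaround only admits positions where the adjacent text matches; those characters stay outside the span.
`re.fullmatch` requires the pattern to consume the entire string.
Here there's no way to consume every character, so the call returns None.

None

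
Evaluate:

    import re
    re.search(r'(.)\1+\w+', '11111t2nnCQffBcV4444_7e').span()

(0, 23)

`\1` has to match the exact text group 1 already captured.
The match spans [0:23] → '11111t2nnCQffBcV4444_7e'.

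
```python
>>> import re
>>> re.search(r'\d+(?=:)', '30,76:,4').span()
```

(3, 5)

Because the assertion is zero-width, the text it checks is not consumed and won't appear in the result.
`re.search` tries every starting position until one works.
The match spans [3:5] → '76'.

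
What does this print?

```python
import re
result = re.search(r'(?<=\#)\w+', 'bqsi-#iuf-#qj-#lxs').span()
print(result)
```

The lookaround is zero-width — it requires the adjacent text to match without consuming it, so the asserted text isn't part of the match.
Unlike `match`, `search` isn't anchored — it looks for the pattern anywhere in the string.
The match spans [6:9] → 'iuf'.

(6, 9)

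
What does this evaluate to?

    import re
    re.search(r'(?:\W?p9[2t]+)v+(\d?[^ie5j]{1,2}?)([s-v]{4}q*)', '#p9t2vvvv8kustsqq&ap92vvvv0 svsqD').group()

Pattern: optionally a non-word character, then the literal 'p9', then one or more of one of [2t] (non-capturing group); then one or more of a literal 'v'; then optionally a digit, then 1 to 2 of any character except [ie5j] (lazy) (captured); then exactly 4 of a character in [s-v], then zero or more of a literal 'q' (captured).
Unlike `match`, `search` isn't anchored — it looks for the pattern anywhere in the string.
The match spans [0:17] → '#p9t2vvvv8kustsqq'.
Captured: group 1 = '8k', group 2 = 'ustsqq'.

'#p9t2vvvv8kustsqq'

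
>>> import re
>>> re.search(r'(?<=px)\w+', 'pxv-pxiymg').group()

'v'

The `(?=…)`/`(?<=…)` assertion just peeks at neighbouring text; it doesn't advance the match position.
The match spans [2:3] → 'v'.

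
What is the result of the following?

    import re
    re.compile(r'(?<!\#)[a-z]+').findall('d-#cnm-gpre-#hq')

['d', 'nm', 'gpre', 'q']

The negative lookaround is zero-width — it rules out positions where the adjacent text would match, without consuming anything.
`findall` yields the raw match text (4 of them) because the pattern has no groups.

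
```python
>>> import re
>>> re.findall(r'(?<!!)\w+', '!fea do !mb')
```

The negative lookahead/lookbehind blocks any match where the forbidden context is present.
Scanning left to right: at [2:4] → 'ea'; at [5:7] → 'do'; at [10:11] → 'b'.
No capturing groups, so `findall` returns the 3 full match strings.

['ea', 'do', 'b']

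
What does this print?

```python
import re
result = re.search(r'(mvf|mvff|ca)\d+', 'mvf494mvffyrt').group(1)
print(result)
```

mvf

`re.search` tries every starting position until one works.
The match spans [0:6] → 'mvf494'.
Captured: group 1 = 'mvf'.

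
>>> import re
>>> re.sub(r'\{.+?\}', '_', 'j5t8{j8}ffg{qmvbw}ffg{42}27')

'j5t8_ffg_ffg_27'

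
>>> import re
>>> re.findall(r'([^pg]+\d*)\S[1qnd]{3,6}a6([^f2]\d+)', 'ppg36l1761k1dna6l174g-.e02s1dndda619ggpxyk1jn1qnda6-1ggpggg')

Pattern: one or more of any character except [pg], then zero or more of a digit (captured); then a non-whitespace character, then 3 to 6 of one of [1qnd], then the literal 'a6'; then any character except [f2], then one or more of a digit (captured).
Matches: at [3:20] match '36l1761k1dna6l174', groups = ('36l1761', 'l174'); at [21:36] match '-.e02s1dndda619', groups = ('-.e02s1', '19'); at [39:53] match 'xyk1jn1qnda6-1', groups = ('xyk1jn', '-1').
With 2 capturing groups, `findall` returns a 2-tuple per match.

[('36l1761', 'l174'), ('-.e02s1', '19'), ('xyk1jn', '-1')]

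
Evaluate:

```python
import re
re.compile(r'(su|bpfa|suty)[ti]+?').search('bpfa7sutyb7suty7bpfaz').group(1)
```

The match spans [5:8] → 'sut'.
Captured: group 1 = 'su'.

'su'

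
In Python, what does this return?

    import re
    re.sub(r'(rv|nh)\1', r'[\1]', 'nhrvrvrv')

'nh[rv]rv'

`\1` is not a pattern — it's the concrete string captured by group 1, re-applied verbatim.
Matches: at [2:6] → 'rvrv'.
The replacement refers to a captured group, so each match is rewritten using its own captured text.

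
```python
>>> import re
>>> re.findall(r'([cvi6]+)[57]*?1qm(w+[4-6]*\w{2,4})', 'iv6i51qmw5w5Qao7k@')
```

[('iv6i', 'w5w5Qa')]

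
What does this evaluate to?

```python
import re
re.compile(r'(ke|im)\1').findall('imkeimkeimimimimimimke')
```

`\1` has to match the exact text group 1 already captured.
Matches: at [8:12] match 'imim', group 1 = 'im'; at [12:16] match 'imim', group 1 = 'im'; at [16:20] match 'imim', group 1 = 'im'.
Because there's exactly one group, `findall` drops the full match and keeps group 1 from each hit.

['im', 'im', 'im']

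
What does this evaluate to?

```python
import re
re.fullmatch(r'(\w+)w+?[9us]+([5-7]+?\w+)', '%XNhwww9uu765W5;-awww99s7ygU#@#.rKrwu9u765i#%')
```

The pattern matches one or more of a word character (captured); then one or more of a literal 'w' (lazy), then one or more of one of [9us]; then one or more of a character in [5-7] (lazy), then one or more of a word character (captured).
For `fullmatch`, every character of the input must be accounted for by the pattern.
Here the pattern can't cover the whole string, so the call returns None.

None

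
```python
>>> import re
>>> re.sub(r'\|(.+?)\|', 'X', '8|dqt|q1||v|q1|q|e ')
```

`sub` substitutes 'X' at each match site.

'8Xq1Xq1Xe '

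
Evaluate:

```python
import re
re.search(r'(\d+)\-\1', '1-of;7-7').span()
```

(5, 8)

The backreference `\1` re-matches whatever the first group consumed, character for character.
The match spans [5:8] → '7-7'.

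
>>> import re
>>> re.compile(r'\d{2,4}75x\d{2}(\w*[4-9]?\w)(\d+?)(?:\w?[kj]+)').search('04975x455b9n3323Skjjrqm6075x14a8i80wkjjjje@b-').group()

'04975x455b9n3323Skjjrqm6075x14a8i80wkjjjj'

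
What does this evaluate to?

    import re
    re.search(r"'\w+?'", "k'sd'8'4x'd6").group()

"'sd'"

The match spans [1:5] → "'sd'".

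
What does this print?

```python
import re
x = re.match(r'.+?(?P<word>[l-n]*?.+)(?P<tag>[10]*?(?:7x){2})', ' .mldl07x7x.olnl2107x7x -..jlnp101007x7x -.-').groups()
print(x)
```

('.mldl07x7x.olnl2107x7x -..jlnp10100', '7x7x')

This matches one or more of any character (lazy); then zero or more of a character in [l-n] (lazy), then one or more of any character (captured as 'word'); then zero or more of one of [10] (lazy), then the literal '7x' repeated 2 times (captured as 'tag').
Because the quantifier is non-greedy, it stops expanding at the earliest point where the rest of the pattern can succeed.
`re.match` won't scan ahead — the pattern has to work from the very first character.
The match spans [0:40] → ' .mldl07x7x.olnl2107x7x -..jlnp101007x7x'.
Captured: group 1 = '.mldl07x7x.olnl2107x7x -..jlnp10100', group 2 = '7x7x'.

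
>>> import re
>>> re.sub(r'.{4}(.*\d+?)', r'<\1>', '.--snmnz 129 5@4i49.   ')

This matches exactly 4 of any character; then zero or more of any character, then one or more of a digit (lazy) (captured).
The replacement refers to a captured group, so each match is rewritten using its own captured text.

'<nmnz 129 5@4i49>.   '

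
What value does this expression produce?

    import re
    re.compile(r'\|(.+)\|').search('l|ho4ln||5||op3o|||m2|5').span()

The match spans [1:22] → '|ho4ln||5||op3o|||m2|'.

(1, 22)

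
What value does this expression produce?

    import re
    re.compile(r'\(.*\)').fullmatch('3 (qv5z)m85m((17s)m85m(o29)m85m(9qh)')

None

For `fullmatch`, every character of the input must be accounted for by the pattern.
Here the pattern can't cover the whole string, so the call returns None.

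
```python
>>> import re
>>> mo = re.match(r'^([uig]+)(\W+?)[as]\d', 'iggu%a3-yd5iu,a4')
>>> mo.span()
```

(0, 7)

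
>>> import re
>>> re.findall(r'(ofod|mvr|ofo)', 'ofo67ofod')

['ofo', 'ofod']

`|` is ordered: at each position the engine commits to the first alternative that works.
With a single group, `findall` returns only what that group captured — 2 items.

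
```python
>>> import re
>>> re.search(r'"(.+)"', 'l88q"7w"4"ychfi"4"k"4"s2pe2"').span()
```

The match spans [4:28] → '"7w"4"ychfi"4"k"4"s2pe2"'.

(4, 28)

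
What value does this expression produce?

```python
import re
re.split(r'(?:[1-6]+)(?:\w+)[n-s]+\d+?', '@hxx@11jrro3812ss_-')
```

['@hxx@', '812ss_-']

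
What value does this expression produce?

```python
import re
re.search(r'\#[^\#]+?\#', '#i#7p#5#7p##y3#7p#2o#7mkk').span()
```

The match spans [0:3] → '#i#'.

(0, 3)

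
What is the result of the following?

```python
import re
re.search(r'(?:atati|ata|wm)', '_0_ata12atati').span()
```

`search` walks the string left to right and returns the first match it finds.
The match spans [3:6] → 'ata'.

(3, 6)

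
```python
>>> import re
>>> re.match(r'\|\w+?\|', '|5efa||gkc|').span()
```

(0, 6)

`match` is anchored at position 0; if the pattern doesn't fit there, it returns None.
The match spans [0:6] → '|5efa|'.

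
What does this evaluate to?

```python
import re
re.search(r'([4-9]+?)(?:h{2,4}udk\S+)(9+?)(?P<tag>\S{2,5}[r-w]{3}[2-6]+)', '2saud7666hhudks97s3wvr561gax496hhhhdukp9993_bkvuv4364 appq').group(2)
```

The match spans [5:53] → '7666hhudks97s3wvr561gax496hhhhdukp9993_bkvuv4364'.
Captured: group 1 = '7666', group 2 = '9', group 3 = '3_bkvuv4364'.

'9'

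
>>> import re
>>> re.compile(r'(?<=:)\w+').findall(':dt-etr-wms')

Because the assertion is zero-width, the text it checks is not consumed and won't appear in the result.
Walking the string: at [1:3] → 'dt'.
With no groups in the pattern, `findall` gives back each whole match — 1 here.

['dt']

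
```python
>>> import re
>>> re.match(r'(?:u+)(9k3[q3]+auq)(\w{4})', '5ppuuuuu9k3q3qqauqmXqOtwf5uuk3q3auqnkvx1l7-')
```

None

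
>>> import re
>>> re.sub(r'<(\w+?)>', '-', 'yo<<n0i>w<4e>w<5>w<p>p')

'yo<-w-w-w-p'

Each match is replaced by '-'.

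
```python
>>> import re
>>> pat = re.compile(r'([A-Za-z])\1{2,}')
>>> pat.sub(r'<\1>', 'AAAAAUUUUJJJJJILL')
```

'<A><U><J>ILL'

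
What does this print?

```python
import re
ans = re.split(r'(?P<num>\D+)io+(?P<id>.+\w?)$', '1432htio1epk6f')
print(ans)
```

['1432', 'ht', '1epk6f', '']

The pattern matches one or more of a non-digit (captured as 'num'); then the literal 'i', then one or more of a literal 'o'; then one or more of any character, then optionally a word character (captured as 'id'); then anchored at the end.
Matches to split on: at [4:14] → 'htio1epk6f'.
`re.split` interleaves the captured-group text with the surrounding fragments.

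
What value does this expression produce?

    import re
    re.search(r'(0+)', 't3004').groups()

('00',)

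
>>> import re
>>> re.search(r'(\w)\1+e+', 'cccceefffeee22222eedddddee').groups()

('c',)

A backreference is literal: `\1` must see the identical characters the first group matched.
`re.search` scans for the first position where the pattern succeeds.
The match spans [0:6] → 'ccccee'.
Captured: group 1 = 'c'.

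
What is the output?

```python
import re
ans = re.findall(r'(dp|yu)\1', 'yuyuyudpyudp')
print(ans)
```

['yu']

A backreference is literal: `\1` must see the identical characters the first group matched.
One capturing group, so `findall` returns just the captured substring from the one match — 1 in all.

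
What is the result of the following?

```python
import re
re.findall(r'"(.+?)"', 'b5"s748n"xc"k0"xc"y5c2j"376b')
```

Lazy quantifiers expand one character at a time until the remainder of the pattern can match.
One capturing group, so `findall` returns just the captured substring from each match — 3 in all.

['s748n', 'k0', 'y5c2j']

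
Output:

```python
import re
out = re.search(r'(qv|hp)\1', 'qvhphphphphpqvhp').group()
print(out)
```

hphp

`\1` has to match the exact text group 1 already captured.
Unlike `match`, `search` isn't anchored — it looks for the pattern anywhere in the string.
The match spans [2:6] → 'hphp'.
Captured: group 1 = 'hp'.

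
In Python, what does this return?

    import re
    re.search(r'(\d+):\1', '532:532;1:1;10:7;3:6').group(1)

'532'

The match spans [0:7] → '532:532'.
Captured: group 1 = '532'.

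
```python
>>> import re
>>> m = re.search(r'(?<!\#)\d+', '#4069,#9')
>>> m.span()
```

A negative assertion filters positions out without eating any characters.
The match spans [2:5] → '069'.

(2, 5)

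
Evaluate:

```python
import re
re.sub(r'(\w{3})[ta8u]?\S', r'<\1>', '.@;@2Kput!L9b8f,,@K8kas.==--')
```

This matches exactly 3 of a word character (captured); then optionally one of [ta8u], then a non-whitespace character.
Matches: at [4:9] → '2Kput'; at [10:15] → 'L9b8f'; at [18:23] → 'K8kas'.
Each match is replaced using the text its own group 1 captured.

'.@;@<2Kp>!<L9b>,,@<K8k>.==--'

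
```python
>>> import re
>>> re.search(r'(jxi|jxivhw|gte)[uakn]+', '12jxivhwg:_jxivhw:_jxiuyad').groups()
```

('jxi',)

Unlike `match`, `search` isn't anchored — it looks for the pattern anywhere in the string.
The match spans [19:23] → 'jxiu'.
Captured: group 1 = 'jxi'.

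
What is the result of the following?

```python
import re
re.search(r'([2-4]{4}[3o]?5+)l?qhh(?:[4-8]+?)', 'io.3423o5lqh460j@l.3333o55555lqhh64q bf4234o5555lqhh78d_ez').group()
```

'3333o55555lqhh6'

The match spans [19:34] → '3333o55555lqhh6'.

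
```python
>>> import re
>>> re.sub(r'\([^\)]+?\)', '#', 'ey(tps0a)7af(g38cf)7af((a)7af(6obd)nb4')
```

'ey#7af#7af#7af#nb4'

Each match is replaced by '#'.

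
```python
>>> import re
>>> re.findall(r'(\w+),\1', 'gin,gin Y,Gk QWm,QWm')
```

['gin', 'QWm']

After group 1 captures some text, `\1` only succeeds where that same text appears again.
Because there's exactly one group, `findall` drops the full match and keeps group 1 from each hit.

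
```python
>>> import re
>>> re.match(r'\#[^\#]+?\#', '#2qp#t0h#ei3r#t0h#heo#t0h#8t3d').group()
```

`match` is anchored at position 0; if the pattern doesn't fit there, it returns None.
The match spans [0:5] → '#2qp#'.

'#2qp#'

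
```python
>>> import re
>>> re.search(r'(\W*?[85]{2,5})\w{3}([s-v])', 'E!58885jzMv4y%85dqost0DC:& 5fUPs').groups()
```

('!58885', 'v')

The match spans [1:11] → '!58885jzMv'.
Captured: group 1 = '!58885', group 2 = 'v'.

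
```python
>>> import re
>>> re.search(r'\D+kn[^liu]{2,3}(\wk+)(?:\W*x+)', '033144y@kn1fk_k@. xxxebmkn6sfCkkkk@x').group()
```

'y@kn1fk_k@. xxx'

The match spans [6:21] → 'y@kn1fk_k@. xxx'.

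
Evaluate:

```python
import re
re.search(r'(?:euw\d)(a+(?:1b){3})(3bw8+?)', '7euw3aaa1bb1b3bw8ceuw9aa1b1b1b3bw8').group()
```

'euw9aa1b1b1b3bw8'

The match spans [18:34] → 'euw9aa1b1b1b3bw8'.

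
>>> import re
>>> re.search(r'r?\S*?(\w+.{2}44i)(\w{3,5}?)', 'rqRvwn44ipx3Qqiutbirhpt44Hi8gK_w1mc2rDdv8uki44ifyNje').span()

Pattern: optionally a literal 'r', then zero or more of a non-whitespace character (lazy); then one or more of a word character, then exactly 2 of any character, then the literal '44i' (captured); then 3 to 5 of a word character (lazy) (captured).
Lazy quantifiers expand one character at a time until the remainder of the pattern can match.
Unlike `match`, `search` isn't anchored — it looks for the pattern anywhere in the string.
The match spans [0:50] → 'rqRvwn44ipx3Qqiutbirhpt44Hi8gK_w1mc2rDdv8uki44ifyN'.
Captured: group 1 = 'qRvwn44ipx3Qqiutbirhpt44Hi8gK_w1mc2rDdv8uki44i', group 2 = 'fyN'.

(0, 50)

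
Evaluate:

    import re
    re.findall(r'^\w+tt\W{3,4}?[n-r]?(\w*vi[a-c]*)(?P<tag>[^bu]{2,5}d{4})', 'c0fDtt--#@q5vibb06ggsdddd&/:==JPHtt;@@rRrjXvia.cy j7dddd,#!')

[('5vibb', '06ggsdddd')]

Pattern: anchored at the start of the string; then one or more of a word character, then the literal 'tt'; then 3 to 4 of a non-word character (lazy), then optionally a character in [n-r]; then zero or more of a word character, then the literal 'vi', then zero or more of a character in [a-c] (captured); then 2 to 5 of any character except [bu], then exactly 4 of a literal 'd' (captured as 'tag').
Walking the string: at [0:25] match 'c0fDtt--#@q5vibb06ggsdddd', groups = ('5vibb', '06ggsdddd').
Multiple groups make `findall` return tuples — one 2-tuple for the one match.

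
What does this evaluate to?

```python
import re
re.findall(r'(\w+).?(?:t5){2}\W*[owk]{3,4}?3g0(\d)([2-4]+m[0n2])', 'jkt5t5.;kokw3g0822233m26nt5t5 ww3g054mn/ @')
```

[('jk', '8', '22233m2')]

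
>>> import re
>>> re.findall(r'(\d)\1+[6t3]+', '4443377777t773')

`\1` is not a pattern — it's the concrete string captured by group 1, re-applied verbatim.
Because there's exactly one group, `findall` drops the full match and keeps group 1 from each hit.

['4', '7', '7']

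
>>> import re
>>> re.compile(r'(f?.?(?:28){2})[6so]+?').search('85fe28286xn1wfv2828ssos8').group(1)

Pattern: optionally the literal 'f', then optionally any character, then the literal '28' repeated 2 times (captured); then one or more of one of [6so] (lazy).
`search` walks the string left to right and returns the first match it finds.
The match spans [2:9] → 'fe28286'.
Captured: group 1 = 'fe2828'.

'fe2828'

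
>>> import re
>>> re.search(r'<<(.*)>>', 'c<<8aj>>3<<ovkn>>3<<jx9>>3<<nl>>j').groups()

('8aj>>3<<ovkn>>3<<jx9>>3<<nl',)

`search` walks the string left to right and returns the first match it finds.
The match spans [1:32] → '<<8aj>>3<<ovkn>>3<<jx9>>3<<nl>>'.
Captured: group 1 = '8aj>>3<<ovkn>>3<<jx9>>3<<nl'.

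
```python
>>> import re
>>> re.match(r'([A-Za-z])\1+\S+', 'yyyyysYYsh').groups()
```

('y',)

The backreference `\1` re-matches whatever the first group consumed, character for character.
With `match`, the pattern is implicitly anchored at the beginning.
The match spans [0:10] → 'yyyyysYYsh'.
Captured: group 1 = 'y'.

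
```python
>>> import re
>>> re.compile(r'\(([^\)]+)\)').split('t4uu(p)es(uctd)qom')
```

['t4uu', 'p', 'es', 'uctd', 'qom']

Matches to split on: at [4:7] → '(p)'; at [9:15] → '(uctd)'.
The group in the pattern means `split` returns the separators' captures alongside the pieces.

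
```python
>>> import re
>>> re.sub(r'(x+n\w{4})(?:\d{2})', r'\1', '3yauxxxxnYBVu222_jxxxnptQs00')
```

`\1` in the replacement pulls in group 1's text for each match.

'3yauxxxxnYBVu2_jxxxnptQs'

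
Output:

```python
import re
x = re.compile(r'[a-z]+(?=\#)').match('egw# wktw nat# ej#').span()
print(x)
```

(0, 3)

The lookaround is zero-width — it requires the adjacent text to match without consuming it, so the asserted text isn't part of the match.
`re.match` won't scan ahead — the pattern has to work from the very first character.
The match spans [0:3] → 'egw'.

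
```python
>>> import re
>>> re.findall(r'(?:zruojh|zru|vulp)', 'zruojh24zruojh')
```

['zruojh', 'zruojh']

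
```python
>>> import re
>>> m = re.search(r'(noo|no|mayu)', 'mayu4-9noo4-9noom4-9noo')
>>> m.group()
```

'mayu'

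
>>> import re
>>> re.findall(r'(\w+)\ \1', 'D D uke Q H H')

['D', 'H']

`\1` is not a pattern — it's the concrete string captured by group 1, re-applied verbatim.
Scanning left to right: at [0:3] match 'D D', group 1 = 'D'; at [10:13] match 'H H', group 1 = 'H'.
One capturing group, so `findall` returns just the captured substring from each match — 2 in all.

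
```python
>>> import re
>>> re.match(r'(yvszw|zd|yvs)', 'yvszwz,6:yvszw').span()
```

With `match`, the pattern is implicitly anchored at the beginning.
The match spans [0:5] → 'yvszw'.

(0, 5)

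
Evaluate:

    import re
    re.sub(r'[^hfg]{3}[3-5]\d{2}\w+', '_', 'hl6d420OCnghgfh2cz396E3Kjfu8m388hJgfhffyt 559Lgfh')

'h_ 559Lgfh'

This matches exactly 3 of any character except [hfg], then a character in [3-5], then exactly 2 of a digit; then one or more of a word character.
Matches: at [1:41] → 'l6d420OCnghgfh2cz396E3Kjfu8m388hJgfhffyt'.
Each match is replaced by '_'.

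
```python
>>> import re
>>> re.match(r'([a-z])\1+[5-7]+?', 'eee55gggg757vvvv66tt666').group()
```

The backreference `\1` re-matches whatever the first group consumed, character for character.
`re.match` only tries the pattern at the start of the string.
The match spans [0:4] → 'eee5'.
Captured: group 1 = 'e'.

'eee5'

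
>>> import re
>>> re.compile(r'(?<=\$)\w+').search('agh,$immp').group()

'immp'

The positive lookaround only admits positions where the adjacent text matches; those characters stay outside the span.
The match spans [5:9] → 'immp'.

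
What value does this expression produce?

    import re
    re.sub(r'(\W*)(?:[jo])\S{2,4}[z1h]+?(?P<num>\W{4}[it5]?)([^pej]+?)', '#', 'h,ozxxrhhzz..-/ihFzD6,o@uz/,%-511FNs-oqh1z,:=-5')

'h#FzD6#1FNs#'

The pattern matches zero or more of a non-word character (captured); then one of [jo] (non-capturing group); then 2 to 4 of a non-whitespace character, then one or more of one of [z1h] (lazy); then exactly 4 of a non-word character, then optionally one of [it5] (captured as 'num'); then one or more of any character except [pej] (lazy) (captured).
A non-greedy quantifier consumes as few characters as it can — just enough that the remainder of the pattern still matches from where it stops; whatever follows it matches normally.
Matches: at [1:17] → ',ozxxrhhzz..-/ih'; at [21:32] → ',o@uz/,%-51'; at [36:47] → '-oqh1z,:=-5'.
Each match is replaced by '#'.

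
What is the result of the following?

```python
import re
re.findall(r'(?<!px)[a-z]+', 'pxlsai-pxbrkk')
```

['pxlsai', 'pxbrkk']

A negative assertion filters positions out without eating any characters.
Scanning left to right: at [0:6] → 'pxlsai'; at [7:13] → 'pxbrkk'.
Since nothing is captured, `findall` lists the 2 matched substrings directly.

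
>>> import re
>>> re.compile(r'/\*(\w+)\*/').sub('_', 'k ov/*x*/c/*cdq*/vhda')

'k ov_c_vhda'

Every occurrence is swapped for '_'.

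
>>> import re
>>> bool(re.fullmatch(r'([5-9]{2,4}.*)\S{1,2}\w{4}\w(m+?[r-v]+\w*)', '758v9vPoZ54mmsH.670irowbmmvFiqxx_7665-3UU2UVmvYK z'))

False

`fullmatch` succeeds only if the pattern covers the string from start to end.
Here there's no way to consume every character, so the call returns None, and `bool(None)` is False.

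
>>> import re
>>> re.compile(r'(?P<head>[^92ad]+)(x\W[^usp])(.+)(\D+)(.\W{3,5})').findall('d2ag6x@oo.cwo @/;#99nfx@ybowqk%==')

This matches one or more of any character except [92ad] (captured as 'head'); then a literal 'x', then a non-word character, then any character except [usp] (captured); then one or more of any character (captured); then one or more of a non-digit (captured); then any character, then 3 to 5 of a non-word character (captured).
Walking the string: at [3:33] match 'g6x@oo.cwo @/;#99nfx@ybowqk%==', groups = ('g6', 'x@o', 'o.cwo @/;#99nfx@ybow', 'q', 'k%==').
`findall` packs the 5 group values into a tuple for every match.

[('g6', 'x@o', 'o.cwo @/;#99nfx@ybow', 'q', 'k%==')]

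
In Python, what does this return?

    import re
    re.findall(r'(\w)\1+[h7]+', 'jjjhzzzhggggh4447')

`\1` has to match the exact text group 1 already captured.
Because there's exactly one group, `findall` drops the full match and keeps group 1 from each hit.

['j', 'z', 'g', '4']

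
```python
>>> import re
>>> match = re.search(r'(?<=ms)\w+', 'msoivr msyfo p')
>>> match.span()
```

(2, 6)

The `(?=…)`/`(?<=…)` assertion just peeks at neighbouring text; it doesn't advance the match position.
Unlike `match`, `search` isn't anchored — it looks for the pattern anywhere in the string.
The match spans [2:6] → 'oivr'.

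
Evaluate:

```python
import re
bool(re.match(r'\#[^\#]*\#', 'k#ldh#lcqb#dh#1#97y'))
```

False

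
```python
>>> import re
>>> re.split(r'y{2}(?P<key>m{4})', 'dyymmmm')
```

The pattern matches exactly 2 of a literal 'y'; then exactly 4 of a literal 'm' (captured as 'key').
Matches to split on: at [1:7] → 'yymmmm'.
The group in the pattern means `split` returns the separators' captures alongside the pieces.

['d', 'mmmm', '']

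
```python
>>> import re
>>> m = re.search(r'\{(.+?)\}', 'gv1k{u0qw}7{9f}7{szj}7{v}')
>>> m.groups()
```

('u0qw',)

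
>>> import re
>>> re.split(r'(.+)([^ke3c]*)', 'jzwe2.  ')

Pattern: one or more of any character (captured); then zero or more of any character except [ke3c] (captured).
Matches to split on: at [0:8] → 'jzwe2.  '.
`re.split` interleaves the captured-group text with the surrounding fragments.

['', 'jzwe2.  ', '', '']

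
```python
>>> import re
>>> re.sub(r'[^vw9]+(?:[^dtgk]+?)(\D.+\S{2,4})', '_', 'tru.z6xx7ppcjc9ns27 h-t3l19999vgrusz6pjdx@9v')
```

'_'

Every occurrence is swapped for '_'.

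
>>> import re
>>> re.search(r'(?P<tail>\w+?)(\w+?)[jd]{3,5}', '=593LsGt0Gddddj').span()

(1, 15)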